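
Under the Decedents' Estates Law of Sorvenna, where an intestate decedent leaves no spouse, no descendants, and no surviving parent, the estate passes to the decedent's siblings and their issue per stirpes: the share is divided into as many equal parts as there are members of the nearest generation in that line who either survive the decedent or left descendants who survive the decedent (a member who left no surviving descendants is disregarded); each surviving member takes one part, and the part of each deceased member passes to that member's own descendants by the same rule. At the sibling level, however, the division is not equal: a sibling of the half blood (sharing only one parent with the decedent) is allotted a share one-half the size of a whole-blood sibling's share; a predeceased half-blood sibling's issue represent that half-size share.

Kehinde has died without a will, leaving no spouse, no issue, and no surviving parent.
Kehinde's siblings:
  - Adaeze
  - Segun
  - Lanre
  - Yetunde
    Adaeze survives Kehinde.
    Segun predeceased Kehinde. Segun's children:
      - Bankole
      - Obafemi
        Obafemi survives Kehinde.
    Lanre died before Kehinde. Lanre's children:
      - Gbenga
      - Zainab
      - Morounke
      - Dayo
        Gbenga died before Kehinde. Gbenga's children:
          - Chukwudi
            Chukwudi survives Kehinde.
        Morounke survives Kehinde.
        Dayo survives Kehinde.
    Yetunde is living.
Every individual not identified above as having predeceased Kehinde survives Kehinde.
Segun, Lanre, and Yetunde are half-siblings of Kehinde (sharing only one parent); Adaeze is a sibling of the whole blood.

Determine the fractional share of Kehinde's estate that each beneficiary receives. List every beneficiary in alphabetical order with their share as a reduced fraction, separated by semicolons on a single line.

Adaeze 2/5; Bankole 1/10; Chukwudi 1/20; Dayo 1/20; Morounke 1/20; Obafemi 1/10; Yetunde 1/5; Zainab 1/20

No spouse, descendants, or parent survives, so the estate passes to Kehinde's siblings per stirpes.
Half-blood siblings count for one-half the weight of whole-blood siblings at the initial division.
Dividing 1 in proportion to weights (total weight 5/2): Adaeze (weight 1) → 2/5; Segun (weight 1/2) → 1/5; Lanre (weight 1/2) → 1/5; Yetunde (weight 1/2) → 1/5.
Adaeze is living and takes 2/5.
Segun predeceased; the 1/5 allotted to Segun's branch passes to Segun's issue by representation.
The 1/5 is divided into 2 equal shares of 1/10 among Bankole, Obafemi.
Bankole is living and takes 1/10.
Obafemi is living and takes 1/10.
Lanre predeceased; the 1/5 allotted to Lanre's branch passes to Lanre's issue by representation.
The 1/5 is divided into 4 equal shares of 1/20 among Gbenga, Zainab, Morounke, Dayo.
Gbenga predeceased; the 1/20 allotted to Gbenga's branch passes to Gbenga's issue by representation.
Chukwudi is the sole taker at this level and receives the full 1/20.
Zainab is living and takes 1/20.
Morounke is living and takes 1/20.
Dayo is living and takes 1/20.
Yetunde is living and takes 1/5.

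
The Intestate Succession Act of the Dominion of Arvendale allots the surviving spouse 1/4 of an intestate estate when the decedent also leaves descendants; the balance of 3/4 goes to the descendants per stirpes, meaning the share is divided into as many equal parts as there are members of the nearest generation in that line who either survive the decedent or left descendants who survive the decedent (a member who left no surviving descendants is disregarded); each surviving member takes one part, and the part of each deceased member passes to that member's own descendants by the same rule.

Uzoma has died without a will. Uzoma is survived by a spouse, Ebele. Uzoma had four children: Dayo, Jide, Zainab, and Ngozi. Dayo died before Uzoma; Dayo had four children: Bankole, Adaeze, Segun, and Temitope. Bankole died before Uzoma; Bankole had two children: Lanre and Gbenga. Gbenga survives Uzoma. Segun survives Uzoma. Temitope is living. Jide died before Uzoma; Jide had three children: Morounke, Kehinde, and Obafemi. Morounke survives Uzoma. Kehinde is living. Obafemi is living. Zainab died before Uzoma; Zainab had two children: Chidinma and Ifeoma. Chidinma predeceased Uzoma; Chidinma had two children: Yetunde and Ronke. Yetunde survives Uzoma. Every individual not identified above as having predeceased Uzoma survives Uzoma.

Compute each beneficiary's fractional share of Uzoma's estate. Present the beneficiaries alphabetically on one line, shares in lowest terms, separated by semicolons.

Ebele, as surviving spouse, takes 1/4.
The remaining 3/4 passes to Uzoma's descendants per stirpes.
The 3/4 is divided into 4 equal shares of 3/16 among Dayo, Jide, Zainab, Ngozi.
Dayo predeceased; the 3/16 allotted to Dayo's branch passes to Dayo's issue by representation.
The 3/16 is divided into 4 equal shares of 3/64 among Bankole, Adaeze, Segun, Temitope.
Bankole predeceased; the 3/64 allotted to Bankole's branch passes to Bankole's issue by representation.
The 3/64 is divided into 2 equal shares of 3/128 among Lanre, Gbenga.
Lanre is living and takes 3/128.
Gbenga is living and takes 3/128.
Adaeze is living and takes 3/64.
Segun is living and takes 3/64.
Temitope is living and takes 3/64.
Jide predeceased; the 3/16 allotted to Jide's branch passes to Jide's issue by representation.
The 3/16 is divided into 3 equal shares of 1/16 among Morounke, Kehinde, Obafemi.
Morounke is living and takes 1/16.
Kehinde is living and takes 1/16.
Obafemi is living and takes 1/16.
Zainab predeceased; the 3/16 allotted to Zainab's branch passes to Zainab's issue by representation.
The 3/16 is divided into 2 equal shares of 3/32 among Chidinma, Ifeoma.
Chidinma predeceased; the 3/32 allotted to Chidinma's branch passes to Chidinma's issue by representation.
The 3/32 is divided into 2 equal shares of 3/64 among Yetunde, Ronke.
Yetunde is living and takes 3/64.
Ronke is living and takes 3/64.
Ifeoma is living and takes 3/32.
Ngozi is living and takes 3/16.

Adaeze 3/64; Ebele 1/4; Gbenga 3/128; Ifeoma 3/32; Kehinde 1/16; Lanre 3/128; Morounke 1/16; Ngozi 3/16; Obafemi 1/16; Ronke 3/64; Segun 3/64; Temitope 3/64; Yetunde 3/64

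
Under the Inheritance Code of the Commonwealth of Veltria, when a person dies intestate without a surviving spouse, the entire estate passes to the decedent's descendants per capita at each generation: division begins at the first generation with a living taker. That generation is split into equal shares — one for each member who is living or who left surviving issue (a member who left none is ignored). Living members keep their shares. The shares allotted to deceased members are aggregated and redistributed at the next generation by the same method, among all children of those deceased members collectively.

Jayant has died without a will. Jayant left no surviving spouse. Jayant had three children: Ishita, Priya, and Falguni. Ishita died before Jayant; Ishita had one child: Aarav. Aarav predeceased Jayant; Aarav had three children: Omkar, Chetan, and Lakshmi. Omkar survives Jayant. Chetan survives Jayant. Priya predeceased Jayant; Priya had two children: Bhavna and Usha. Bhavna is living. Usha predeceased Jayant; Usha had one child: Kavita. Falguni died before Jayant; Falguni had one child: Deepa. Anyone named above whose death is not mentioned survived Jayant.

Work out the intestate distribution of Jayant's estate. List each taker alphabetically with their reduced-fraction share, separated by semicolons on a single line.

Bhavna 1/4; Chetan 1/8; Deepa 1/4; Kavita 1/8; Lakshmi 1/8; Omkar 1/8

There is no surviving spouse, so the entire estate passes to Jayant's descendants per capita at each generation.
No one at generation 1 (Ishita, Priya, Falguni) is living; moving to the next generation.
At generation 2 (Aarav, Bhavna, Usha, Deepa) there are 4 shares of (1)/4 = 1/4 each.
Living: Bhavna and Deepa — each takes 1/4.
Deceased: Aarav and Usha. Their combined 1/2 is pooled and carried to generation 3.
At generation 3 (Omkar, Chetan, Lakshmi, Kavita) there are 4 shares of (1/2)/4 = 1/8 each.
Living: Omkar, Chetan, Lakshmi, and Kavita — each takes 1/8.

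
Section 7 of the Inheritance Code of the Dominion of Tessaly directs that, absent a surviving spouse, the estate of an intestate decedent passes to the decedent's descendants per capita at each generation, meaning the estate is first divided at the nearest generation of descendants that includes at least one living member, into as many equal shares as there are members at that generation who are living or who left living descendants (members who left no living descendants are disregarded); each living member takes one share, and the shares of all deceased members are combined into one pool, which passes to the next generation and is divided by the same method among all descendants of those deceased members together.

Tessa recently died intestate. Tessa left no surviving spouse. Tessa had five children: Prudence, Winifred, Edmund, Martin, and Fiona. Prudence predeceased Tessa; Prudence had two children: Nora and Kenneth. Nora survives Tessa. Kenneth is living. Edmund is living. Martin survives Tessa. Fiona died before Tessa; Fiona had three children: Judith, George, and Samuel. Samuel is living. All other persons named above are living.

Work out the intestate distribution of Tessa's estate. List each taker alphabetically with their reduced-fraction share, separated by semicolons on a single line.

Edmund 1/5; George 2/25; Judith 2/25; Kenneth 2/25; Martin 1/5; Nora 2/25; Samuel 2/25; Winifred 1/5

There is no surviving spouse, so the entire estate passes to Tessa's descendants per capita at each generation.
At generation 1 (Prudence, Winifred, Edmund, Martin, Fiona) there are 5 shares of (1)/5 = 1/5 each.
Living: Winifred, Edmund, and Martin — each takes 1/5.
Deceased: Prudence and Fiona. Their combined 2/5 is pooled and carried to generation 2.
At generation 2 (Nora, Kenneth, Judith, George, Samuel) there are 5 shares of (2/5)/5 = 2/25 each.
Living: Nora, Kenneth, Judith, George, and Samuel — each takes 2/25.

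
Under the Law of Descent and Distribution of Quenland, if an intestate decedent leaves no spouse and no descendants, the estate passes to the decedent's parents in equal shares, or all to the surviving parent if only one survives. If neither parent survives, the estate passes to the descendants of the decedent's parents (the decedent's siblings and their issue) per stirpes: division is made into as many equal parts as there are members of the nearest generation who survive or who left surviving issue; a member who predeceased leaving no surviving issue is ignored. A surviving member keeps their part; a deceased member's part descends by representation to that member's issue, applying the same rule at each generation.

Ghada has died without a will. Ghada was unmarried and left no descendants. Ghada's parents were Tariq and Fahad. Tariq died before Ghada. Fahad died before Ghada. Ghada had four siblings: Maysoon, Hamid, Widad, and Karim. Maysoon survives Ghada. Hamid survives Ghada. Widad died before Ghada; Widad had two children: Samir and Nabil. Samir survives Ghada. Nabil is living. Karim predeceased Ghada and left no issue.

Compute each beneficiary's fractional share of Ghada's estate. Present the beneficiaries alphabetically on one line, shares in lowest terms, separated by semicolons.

Hamid 1/3; Maysoon 1/3; Nabil 1/6; Samir 1/6

Neither parent survives and there are no descendants, so the estate passes to Ghada's siblings and their issue per stirpes.
Karim left no surviving issue, so that branch lapses and is disregarded.
The estate is divided into 3 equal shares of 1/3 among Maysoon, Hamid, Widad.
Maysoon is living and takes 1/3.
Hamid is living and takes 1/3.
Widad predeceased; the 1/3 allotted to Widad's branch passes to Widad's issue by representation.
The 1/3 is divided into 2 equal shares of 1/6 among Samir, Nabil.
Samir is living and takes 1/6.
Nabil is living and takes 1/6.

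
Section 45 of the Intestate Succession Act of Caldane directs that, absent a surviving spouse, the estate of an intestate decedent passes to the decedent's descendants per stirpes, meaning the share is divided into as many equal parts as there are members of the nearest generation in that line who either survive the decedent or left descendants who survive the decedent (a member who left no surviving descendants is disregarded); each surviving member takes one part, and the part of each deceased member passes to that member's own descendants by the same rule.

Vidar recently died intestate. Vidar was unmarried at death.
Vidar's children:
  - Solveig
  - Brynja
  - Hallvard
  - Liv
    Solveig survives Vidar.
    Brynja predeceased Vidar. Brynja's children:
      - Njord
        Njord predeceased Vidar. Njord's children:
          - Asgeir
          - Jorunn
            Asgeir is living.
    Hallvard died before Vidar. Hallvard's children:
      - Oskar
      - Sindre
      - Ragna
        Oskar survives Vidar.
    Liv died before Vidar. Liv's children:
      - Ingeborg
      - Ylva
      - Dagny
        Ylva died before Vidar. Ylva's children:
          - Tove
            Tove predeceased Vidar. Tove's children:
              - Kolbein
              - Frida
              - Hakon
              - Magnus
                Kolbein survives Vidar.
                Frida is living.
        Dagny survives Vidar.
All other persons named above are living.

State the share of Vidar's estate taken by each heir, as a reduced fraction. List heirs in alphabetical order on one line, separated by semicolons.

There is no surviving spouse, so the entire estate passes to Vidar's descendants per stirpes.
The estate is divided into 4 equal shares of 1/4 among Solveig, Brynja, Hallvard, Liv.
Solveig is living and takes 1/4.
Brynja predeceased; the 1/4 allotted to Brynja's branch passes to Brynja's issue by representation.
Njord's line is the sole branch at this level, so the full 1/4 passes to Njord's issue by representation.
The 1/4 is divided into 2 equal shares of 1/8 among Asgeir, Jorunn.
Asgeir is living and takes 1/8.
Jorunn is living and takes 1/8.
Hallvard predeceased; the 1/4 allotted to Hallvard's branch passes to Hallvard's issue by representation.
The 1/4 is divided into 3 equal shares of 1/12 among Oskar, Sindre, Ragna.
Oskar is living and takes 1/12.
Sindre is living and takes 1/12.
Ragna is living and takes 1/12.
Liv predeceased; the 1/4 allotted to Liv's branch passes to Liv's issue by representation.
The 1/4 is divided into 3 equal shares of 1/12 among Ingeborg, Ylva, Dagny.
Ingeborg is living and takes 1/12.
Ylva predeceased; the 1/12 allotted to Ylva's branch passes to Ylva's issue by representation.
Tove's line is the sole branch at this level, so the full 1/12 passes to Tove's issue by representation.
The 1/12 is divided into 4 equal shares of 1/48 among Kolbein, Frida, Hakon, Magnus.
Kolbein is living and takes 1/48.
Frida is living and takes 1/48.
Hakon is living and takes 1/48.
Magnus is living and takes 1/48.
Dagny is living and takes 1/12.

Asgeir 1/8; Dagny 1/12; Frida 1/48; Hakon 1/48; Ingeborg 1/12; Jorunn 1/8; Kolbein 1/48; Magnus 1/48; Oskar 1/12; Ragna 1/12; Sindre 1/12; Solveig 1/4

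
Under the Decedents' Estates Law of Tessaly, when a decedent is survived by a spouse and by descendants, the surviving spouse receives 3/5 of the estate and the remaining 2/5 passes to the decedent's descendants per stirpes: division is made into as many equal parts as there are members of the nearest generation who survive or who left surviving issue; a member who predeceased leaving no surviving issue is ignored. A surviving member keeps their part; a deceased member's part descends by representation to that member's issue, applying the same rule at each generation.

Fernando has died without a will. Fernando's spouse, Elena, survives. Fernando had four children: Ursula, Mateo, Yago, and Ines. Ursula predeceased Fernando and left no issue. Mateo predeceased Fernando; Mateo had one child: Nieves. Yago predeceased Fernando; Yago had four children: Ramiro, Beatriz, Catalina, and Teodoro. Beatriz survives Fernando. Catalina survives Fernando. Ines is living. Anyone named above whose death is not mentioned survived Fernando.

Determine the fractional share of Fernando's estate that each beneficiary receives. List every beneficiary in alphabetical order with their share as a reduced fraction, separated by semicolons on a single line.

Beatriz 1/30; Catalina 1/30; Elena 3/5; Ines 2/15; Nieves 2/15; Ramiro 1/30; Teodoro 1/30

Elena, as surviving spouse, takes 3/5.
The remaining 2/5 passes to Fernando's descendants per stirpes.
Ursula left no surviving issue, so that branch lapses and is disregarded.
The 2/5 is divided into 3 equal shares of 2/15 among Mateo, Yago, Ines.
Mateo predeceased; the 2/15 allotted to Mateo's branch passes to Mateo's issue by representation.
Nieves is the sole taker at this level and receives the full 2/15.
Yago predeceased; the 2/15 allotted to Yago's branch passes to Yago's issue by representation.
The 2/15 is divided into 4 equal shares of 1/30 among Ramiro, Beatriz, Catalina, Teodoro.
Ramiro is living and takes 1/30.
Beatriz is living and takes 1/30.
Catalina is living and takes 1/30.
Teodoro is living and takes 1/30.
Ines is living and takes 2/15.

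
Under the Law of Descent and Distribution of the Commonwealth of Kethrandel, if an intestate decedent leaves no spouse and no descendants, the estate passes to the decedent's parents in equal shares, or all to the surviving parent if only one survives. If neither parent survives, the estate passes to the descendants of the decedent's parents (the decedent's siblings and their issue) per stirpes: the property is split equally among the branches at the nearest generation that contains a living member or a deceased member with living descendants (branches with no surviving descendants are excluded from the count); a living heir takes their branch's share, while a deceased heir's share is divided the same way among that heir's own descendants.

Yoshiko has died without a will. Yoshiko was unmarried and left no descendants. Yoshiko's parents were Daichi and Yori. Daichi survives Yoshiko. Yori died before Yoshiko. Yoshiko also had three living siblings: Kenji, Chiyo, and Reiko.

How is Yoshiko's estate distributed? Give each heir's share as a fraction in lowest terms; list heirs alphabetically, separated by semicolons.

Daichi 1

Only one parent, Daichi, survives, so Daichi takes the entire estate. The siblings take nothing because a surviving parent has priority.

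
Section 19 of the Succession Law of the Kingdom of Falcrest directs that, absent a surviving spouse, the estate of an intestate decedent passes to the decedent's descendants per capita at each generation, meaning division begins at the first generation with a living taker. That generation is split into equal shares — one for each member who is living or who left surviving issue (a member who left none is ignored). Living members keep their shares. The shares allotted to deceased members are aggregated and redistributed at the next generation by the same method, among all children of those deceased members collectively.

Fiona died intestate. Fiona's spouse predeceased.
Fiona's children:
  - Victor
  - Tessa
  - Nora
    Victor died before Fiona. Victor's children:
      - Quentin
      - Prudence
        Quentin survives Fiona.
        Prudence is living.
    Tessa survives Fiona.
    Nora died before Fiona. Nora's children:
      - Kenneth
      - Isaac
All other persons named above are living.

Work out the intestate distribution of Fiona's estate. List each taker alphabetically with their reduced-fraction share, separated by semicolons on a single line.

Isaac 1/6; Kenneth 1/6; Prudence 1/6; Quentin 1/6; Tessa 1/3

There is no surviving spouse, so the entire estate passes to Fiona's descendants per capita at each generation.
At generation 1 (Victor, Tessa, Nora) there are 3 shares of (1)/3 = 1/3 each.
Living: Tessa — each takes 1/3.
Deceased: Victor and Nora. Their combined 2/3 is pooled and carried to generation 2.
At generation 2 (Quentin, Prudence, Kenneth, Isaac) there are 4 shares of (2/3)/4 = 1/6 each.
Living: Quentin, Prudence, Kenneth, and Isaac — each takes 1/6.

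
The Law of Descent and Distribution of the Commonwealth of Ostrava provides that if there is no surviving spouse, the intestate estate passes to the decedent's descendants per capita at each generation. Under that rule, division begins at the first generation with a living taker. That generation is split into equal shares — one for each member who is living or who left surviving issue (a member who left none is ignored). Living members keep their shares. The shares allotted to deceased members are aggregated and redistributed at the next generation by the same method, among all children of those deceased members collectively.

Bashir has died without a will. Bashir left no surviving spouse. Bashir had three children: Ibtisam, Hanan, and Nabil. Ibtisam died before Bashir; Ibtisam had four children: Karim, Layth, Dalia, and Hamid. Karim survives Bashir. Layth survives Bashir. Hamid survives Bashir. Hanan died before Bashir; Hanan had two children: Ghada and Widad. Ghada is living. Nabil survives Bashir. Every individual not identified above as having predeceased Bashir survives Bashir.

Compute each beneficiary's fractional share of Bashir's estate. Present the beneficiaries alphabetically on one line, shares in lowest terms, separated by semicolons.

Dalia 1/9; Ghada 1/9; Hamid 1/9; Karim 1/9; Layth 1/9; Nabil 1/3; Widad 1/9

There is no surviving spouse, so the entire estate passes to Bashir's descendants per capita at each generation.
At generation 1 (Ibtisam, Hanan, Nabil) there are 3 shares of (1)/3 = 1/3 each.
Living: Nabil — each takes 1/3.
Deceased: Ibtisam and Hanan. Their combined 2/3 is pooled and carried to generation 2.
At generation 2 (Karim, Layth, Dalia, Hamid, Ghada, Widad) there are 6 shares of (2/3)/6 = 1/9 each.
Living: Karim, Layth, Dalia, Hamid, Ghada, and Widad — each takes 1/9.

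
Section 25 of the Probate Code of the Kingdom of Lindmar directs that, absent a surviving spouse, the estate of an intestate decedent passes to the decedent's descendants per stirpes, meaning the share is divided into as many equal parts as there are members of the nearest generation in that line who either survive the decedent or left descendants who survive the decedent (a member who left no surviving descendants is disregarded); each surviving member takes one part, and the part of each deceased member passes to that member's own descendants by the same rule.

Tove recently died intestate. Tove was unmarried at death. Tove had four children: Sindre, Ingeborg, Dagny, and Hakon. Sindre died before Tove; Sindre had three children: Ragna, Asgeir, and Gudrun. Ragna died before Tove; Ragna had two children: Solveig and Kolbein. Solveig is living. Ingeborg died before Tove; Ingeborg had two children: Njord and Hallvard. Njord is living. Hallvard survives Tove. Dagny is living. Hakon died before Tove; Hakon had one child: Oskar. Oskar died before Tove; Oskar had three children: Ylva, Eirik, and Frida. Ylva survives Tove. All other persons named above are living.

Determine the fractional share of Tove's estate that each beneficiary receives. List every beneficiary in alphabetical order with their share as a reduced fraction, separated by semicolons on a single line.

There is no surviving spouse, so the entire estate passes to Tove's descendants per stirpes.
The estate is divided into 4 equal shares of 1/4 among Sindre, Ingeborg, Dagny, Hakon.
Sindre predeceased; the 1/4 allotted to Sindre's branch passes to Sindre's issue by representation.
The 1/4 is divided into 3 equal shares of 1/12 among Ragna, Asgeir, Gudrun.
Ragna predeceased; the 1/12 allotted to Ragna's branch passes to Ragna's issue by representation.
The 1/12 is divided into 2 equal shares of 1/24 among Solveig, Kolbein.
Solveig is living and takes 1/24.
Kolbein is living and takes 1/24.
Asgeir is living and takes 1/12.
Gudrun is living and takes 1/12.
Ingeborg predeceased; the 1/4 allotted to Ingeborg's branch passes to Ingeborg's issue by representation.
The 1/4 is divided into 2 equal shares of 1/8 among Njord, Hallvard.
Njord is living and takes 1/8.
Hallvard is living and takes 1/8.
Dagny is living and takes 1/4.
Hakon predeceased; the 1/4 allotted to Hakon's branch passes to Hakon's issue by representation.
Oskar's line is the sole branch at this level, so the full 1/4 passes to Oskar's issue by representation.
The 1/4 is divided into 3 equal shares of 1/12 among Ylva, Eirik, Frida.
Ylva is living and takes 1/12.
Eirik is living and takes 1/12.
Frida is living and takes 1/12.

Asgeir 1/12; Dagny 1/4; Eirik 1/12; Frida 1/12; Gudrun 1/12; Hallvard 1/8; Kolbein 1/24; Njord 1/8; Solveig 1/24; Ylva 1/12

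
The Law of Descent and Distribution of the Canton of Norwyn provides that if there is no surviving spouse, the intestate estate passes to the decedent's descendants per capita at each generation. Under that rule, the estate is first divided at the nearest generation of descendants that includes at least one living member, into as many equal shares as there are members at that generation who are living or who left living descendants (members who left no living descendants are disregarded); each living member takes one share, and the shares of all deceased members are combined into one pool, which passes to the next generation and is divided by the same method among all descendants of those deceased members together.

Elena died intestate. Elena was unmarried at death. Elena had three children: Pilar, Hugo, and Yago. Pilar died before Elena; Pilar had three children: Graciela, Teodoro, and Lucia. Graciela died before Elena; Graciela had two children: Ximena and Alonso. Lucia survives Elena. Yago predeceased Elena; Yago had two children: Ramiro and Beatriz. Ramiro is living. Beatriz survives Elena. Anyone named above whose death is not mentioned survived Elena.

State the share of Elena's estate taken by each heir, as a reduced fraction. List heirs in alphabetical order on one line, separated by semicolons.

There is no surviving spouse, so the entire estate passes to Elena's descendants per capita at each generation.
At generation 1 (Pilar, Hugo, Yago) there are 3 shares of (1)/3 = 1/3 each.
Living: Hugo — each takes 1/3.
Deceased: Pilar and Yago. Their combined 2/3 is pooled and carried to generation 2.
At generation 2 (Graciela, Teodoro, Lucia, Ramiro, Beatriz) there are 5 shares of (2/3)/5 = 2/15 each.
Living: Teodoro, Lucia, Ramiro, and Beatriz — each takes 2/15.
Deceased: Graciela. That 2/15 share is carried to generation 3.
At generation 3 (Ximena, Alonso) there are 2 shares of (2/15)/2 = 1/15 each.
Living: Ximena and Alonso — each takes 1/15.

Alonso 1/15; Beatriz 2/15; Hugo 1/3; Lucia 2/15; Ramiro 2/15; Teodoro 2/15; Ximena 1/15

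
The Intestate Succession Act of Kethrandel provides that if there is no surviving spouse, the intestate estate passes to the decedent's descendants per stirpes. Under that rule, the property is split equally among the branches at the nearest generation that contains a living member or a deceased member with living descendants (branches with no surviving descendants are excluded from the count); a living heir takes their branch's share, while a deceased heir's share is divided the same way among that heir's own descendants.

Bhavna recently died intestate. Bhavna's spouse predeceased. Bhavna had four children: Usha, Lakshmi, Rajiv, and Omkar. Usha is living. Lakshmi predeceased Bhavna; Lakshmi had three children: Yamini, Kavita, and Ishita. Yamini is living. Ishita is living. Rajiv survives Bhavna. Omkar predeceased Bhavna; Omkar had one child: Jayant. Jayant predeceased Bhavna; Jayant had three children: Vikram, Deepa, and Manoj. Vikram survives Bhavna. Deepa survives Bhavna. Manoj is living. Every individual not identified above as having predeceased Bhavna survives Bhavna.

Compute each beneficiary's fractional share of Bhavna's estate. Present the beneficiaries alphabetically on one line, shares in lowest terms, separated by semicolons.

Deepa 1/12; Ishita 1/12; Kavita 1/12; Manoj 1/12; Rajiv 1/4; Usha 1/4; Vikram 1/12; Yamini 1/12

There is no surviving spouse, so the entire estate passes to Bhavna's descendants per stirpes.
The estate is divided into 4 equal shares of 1/4 among Usha, Lakshmi, Rajiv, Omkar.
Usha is living and takes 1/4.
Lakshmi predeceased; the 1/4 allotted to Lakshmi's branch passes to Lakshmi's issue by representation.
The 1/4 is divided into 3 equal shares of 1/12 among Yamini, Kavita, Ishita.
Yamini is living and takes 1/12.
Kavita is living and takes 1/12.
Ishita is living and takes 1/12.
Rajiv is living and takes 1/4.
Omkar predeceased; the 1/4 allotted to Omkar's branch passes to Omkar's issue by representation.
Jayant's line is the sole branch at this level, so the full 1/4 passes to Jayant's issue by representation.
The 1/4 is divided into 3 equal shares of 1/12 among Vikram, Deepa, Manoj.
Vikram is living and takes 1/12.
Deepa is living and takes 1/12.
Manoj is living and takes 1/12.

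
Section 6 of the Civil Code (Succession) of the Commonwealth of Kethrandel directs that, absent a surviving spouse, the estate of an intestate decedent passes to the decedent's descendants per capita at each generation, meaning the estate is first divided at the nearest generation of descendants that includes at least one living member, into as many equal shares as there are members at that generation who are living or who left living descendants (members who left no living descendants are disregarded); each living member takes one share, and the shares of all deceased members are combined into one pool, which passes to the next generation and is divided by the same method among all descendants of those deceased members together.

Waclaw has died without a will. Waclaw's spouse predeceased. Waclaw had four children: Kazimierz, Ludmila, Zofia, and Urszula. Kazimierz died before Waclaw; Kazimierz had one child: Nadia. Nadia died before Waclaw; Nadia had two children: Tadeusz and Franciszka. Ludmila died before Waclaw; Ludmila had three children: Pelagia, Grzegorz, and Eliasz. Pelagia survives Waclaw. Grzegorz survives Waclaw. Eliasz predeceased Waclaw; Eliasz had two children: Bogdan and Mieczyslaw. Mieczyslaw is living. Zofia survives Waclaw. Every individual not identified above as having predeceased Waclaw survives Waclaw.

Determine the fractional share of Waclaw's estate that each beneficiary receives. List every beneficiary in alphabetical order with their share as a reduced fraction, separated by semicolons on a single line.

There is no surviving spouse, so the entire estate passes to Waclaw's descendants per capita at each generation.
At generation 1 (Kazimierz, Ludmila, Zofia, Urszula) there are 4 shares of (1)/4 = 1/4 each.
Living: Zofia and Urszula — each takes 1/4.
Deceased: Kazimierz and Ludmila. Their combined 1/2 is pooled and carried to generation 2.
At generation 2 (Nadia, Pelagia, Grzegorz, Eliasz) there are 4 shares of (1/2)/4 = 1/8 each.
Living: Pelagia and Grzegorz — each takes 1/8.
Deceased: Nadia and Eliasz. Their combined 1/4 is pooled and carried to generation 3.
At generation 3 (Tadeusz, Franciszka, Bogdan, Mieczyslaw) there are 4 shares of (1/4)/4 = 1/16 each.
Living: Tadeusz, Franciszka, Bogdan, and Mieczyslaw — each takes 1/16.

Bogdan 1/16; Franciszka 1/16; Grzegorz 1/8; Mieczyslaw 1/16; Pelagia 1/8; Tadeusz 1/16; Urszula 1/4; Zofia 1/4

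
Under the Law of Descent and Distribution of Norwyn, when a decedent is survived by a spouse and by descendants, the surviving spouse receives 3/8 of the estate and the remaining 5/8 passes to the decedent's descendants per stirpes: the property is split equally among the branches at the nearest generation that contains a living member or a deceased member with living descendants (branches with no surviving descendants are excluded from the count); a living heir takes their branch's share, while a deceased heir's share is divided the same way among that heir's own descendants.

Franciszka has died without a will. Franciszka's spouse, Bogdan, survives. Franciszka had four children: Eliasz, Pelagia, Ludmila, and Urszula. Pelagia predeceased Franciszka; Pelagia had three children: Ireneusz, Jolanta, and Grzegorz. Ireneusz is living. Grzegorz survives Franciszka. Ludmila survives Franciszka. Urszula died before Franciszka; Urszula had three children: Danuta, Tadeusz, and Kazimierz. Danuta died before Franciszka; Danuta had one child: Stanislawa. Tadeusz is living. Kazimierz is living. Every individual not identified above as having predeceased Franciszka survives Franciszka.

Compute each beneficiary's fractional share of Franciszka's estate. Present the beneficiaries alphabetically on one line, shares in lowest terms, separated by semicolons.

Bogdan, as surviving spouse, takes 3/8.
The remaining 5/8 passes to Franciszka's descendants per stirpes.
The 5/8 is divided into 4 equal shares of 5/32 among Eliasz, Pelagia, Ludmila, Urszula.
Eliasz is living and takes 5/32.
Pelagia predeceased; the 5/32 allotted to Pelagia's branch passes to Pelagia's issue by representation.
The 5/32 is divided into 3 equal shares of 5/96 among Ireneusz, Jolanta, Grzegorz.
Ireneusz is living and takes 5/96.
Jolanta is living and takes 5/96.
Grzegorz is living and takes 5/96.
Ludmila is living and takes 5/32.
Urszula predeceased; the 5/32 allotted to Urszula's branch passes to Urszula's issue by representation.
The 5/32 is divided into 3 equal shares of 5/96 among Danuta, Tadeusz, Kazimierz.
Danuta predeceased; the 5/96 allotted to Danuta's branch passes to Danuta's issue by representation.
Stanislawa is the sole taker at this level and receives the full 5/96.
Tadeusz is living and takes 5/96.
Kazimierz is living and takes 5/96.

Bogdan 3/8; Eliasz 5/32; Grzegorz 5/96; Ireneusz 5/96; Jolanta 5/96; Kazimierz 5/96; Ludmila 5/32; Stanislawa 5/96; Tadeusz 5/96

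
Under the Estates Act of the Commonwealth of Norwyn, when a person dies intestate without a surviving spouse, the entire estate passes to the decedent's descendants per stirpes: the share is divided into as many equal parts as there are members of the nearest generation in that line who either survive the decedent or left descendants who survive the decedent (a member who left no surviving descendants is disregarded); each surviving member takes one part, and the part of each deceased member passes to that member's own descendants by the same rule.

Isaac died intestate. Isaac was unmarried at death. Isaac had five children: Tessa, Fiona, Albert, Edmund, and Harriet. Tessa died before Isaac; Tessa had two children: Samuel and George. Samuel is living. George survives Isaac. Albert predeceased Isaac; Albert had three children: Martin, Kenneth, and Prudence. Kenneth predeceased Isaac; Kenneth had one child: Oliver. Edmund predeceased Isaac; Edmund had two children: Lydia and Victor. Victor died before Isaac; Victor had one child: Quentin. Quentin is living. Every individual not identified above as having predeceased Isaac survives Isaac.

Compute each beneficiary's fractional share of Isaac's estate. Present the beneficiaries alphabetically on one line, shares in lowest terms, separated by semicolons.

Fiona 1/5; George 1/10; Harriet 1/5; Lydia 1/10; Martin 1/15; Oliver 1/15; Prudence 1/15; Quentin 1/10; Samuel 1/10

There is no surviving spouse, so the entire estate passes to Isaac's descendants per stirpes.
The estate is divided into 5 equal shares of 1/5 among Tessa, Fiona, Albert, Edmund, Harriet.
Tessa predeceased; the 1/5 allotted to Tessa's branch passes to Tessa's issue by representation.
The 1/5 is divided into 2 equal shares of 1/10 among Samuel, George.
Samuel is living and takes 1/10.
George is living and takes 1/10.
Fiona is living and takes 1/5.
Albert predeceased; the 1/5 allotted to Albert's branch passes to Albert's issue by representation.
The 1/5 is divided into 3 equal shares of 1/15 among Martin, Kenneth, Prudence.
Martin is living and takes 1/15.
Kenneth predeceased; the 1/15 allotted to Kenneth's branch passes to Kenneth's issue by representation.
Oliver is the sole taker at this level and receives the full 1/15.
Prudence is living and takes 1/15.
Edmund predeceased; the 1/5 allotted to Edmund's branch passes to Edmund's issue by representation.
The 1/5 is divided into 2 equal shares of 1/10 among Lydia, Victor.
Lydia is living and takes 1/10.
Victor predeceased; the 1/10 allotted to Victor's branch passes to Victor's issue by representation.
Quentin is the sole taker at this level and receives the full 1/10.
Harriet is living and takes 1/5.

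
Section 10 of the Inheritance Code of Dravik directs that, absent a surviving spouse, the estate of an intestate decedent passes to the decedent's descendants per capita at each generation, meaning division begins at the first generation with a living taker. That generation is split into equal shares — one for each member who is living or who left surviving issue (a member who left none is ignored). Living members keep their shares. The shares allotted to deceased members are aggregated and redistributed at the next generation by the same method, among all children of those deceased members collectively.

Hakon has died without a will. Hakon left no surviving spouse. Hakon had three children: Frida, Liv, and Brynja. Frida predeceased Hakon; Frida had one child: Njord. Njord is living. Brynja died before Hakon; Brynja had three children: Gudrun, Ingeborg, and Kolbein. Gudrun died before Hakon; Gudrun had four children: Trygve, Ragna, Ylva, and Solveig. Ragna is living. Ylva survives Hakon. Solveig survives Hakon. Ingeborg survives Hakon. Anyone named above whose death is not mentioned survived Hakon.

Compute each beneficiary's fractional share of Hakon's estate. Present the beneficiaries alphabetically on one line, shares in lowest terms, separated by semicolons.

There is no surviving spouse, so the entire estate passes to Hakon's descendants per capita at each generation.
At generation 1 (Frida, Liv, Brynja) there are 3 shares of (1)/3 = 1/3 each.
Living: Liv — each takes 1/3.
Deceased: Frida and Brynja. Their combined 2/3 is pooled and carried to generation 2.
At generation 2 (Njord, Gudrun, Ingeborg, Kolbein) there are 4 shares of (2/3)/4 = 1/6 each.
Living: Njord, Ingeborg, and Kolbein — each takes 1/6.
Deceased: Gudrun. That 1/6 share is carried to generation 3.
At generation 3 (Trygve, Ragna, Ylva, Solveig) there are 4 shares of (1/6)/4 = 1/24 each.
Living: Trygve, Ragna, Ylva, and Solveig — each takes 1/24.

Ingeborg 1/6; Kolbein 1/6; Liv 1/3; Njord 1/6; Ragna 1/24; Solveig 1/24; Trygve 1/24; Ylva 1/24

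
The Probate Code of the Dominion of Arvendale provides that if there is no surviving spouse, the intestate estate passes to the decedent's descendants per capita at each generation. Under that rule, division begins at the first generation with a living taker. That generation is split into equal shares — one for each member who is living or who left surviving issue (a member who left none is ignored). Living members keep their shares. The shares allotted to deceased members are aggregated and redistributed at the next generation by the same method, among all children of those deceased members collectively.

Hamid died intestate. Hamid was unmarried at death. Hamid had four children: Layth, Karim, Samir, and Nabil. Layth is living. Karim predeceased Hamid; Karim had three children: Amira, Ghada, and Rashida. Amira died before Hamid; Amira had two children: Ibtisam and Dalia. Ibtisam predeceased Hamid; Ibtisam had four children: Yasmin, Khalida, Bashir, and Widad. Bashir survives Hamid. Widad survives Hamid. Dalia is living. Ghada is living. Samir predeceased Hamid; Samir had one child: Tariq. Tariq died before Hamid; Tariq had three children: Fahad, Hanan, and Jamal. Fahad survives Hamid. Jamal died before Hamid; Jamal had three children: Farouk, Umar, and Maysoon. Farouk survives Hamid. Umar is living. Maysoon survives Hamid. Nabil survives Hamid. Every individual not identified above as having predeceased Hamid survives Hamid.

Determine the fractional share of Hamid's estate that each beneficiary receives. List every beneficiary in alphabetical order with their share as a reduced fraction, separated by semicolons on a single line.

There is no surviving spouse, so the entire estate passes to Hamid's descendants per capita at each generation.
At generation 1 (Layth, Karim, Samir, Nabil) there are 4 shares of (1)/4 = 1/4 each.
Living: Layth and Nabil — each takes 1/4.
Deceased: Karim and Samir. Their combined 1/2 is pooled and carried to generation 2.
At generation 2 (Amira, Ghada, Rashida, Tariq) there are 4 shares of (1/2)/4 = 1/8 each.
Living: Ghada and Rashida — each takes 1/8.
Deceased: Amira and Tariq. Their combined 1/4 is pooled and carried to generation 3.
At generation 3 (Ibtisam, Dalia, Fahad, Hanan, Jamal) there are 5 shares of (1/4)/5 = 1/20 each.
Living: Dalia, Fahad, and Hanan — each takes 1/20.
Deceased: Ibtisam and Jamal. Their combined 1/10 is pooled and carried to generation 4.
At generation 4 (Yasmin, Khalida, Bashir, Widad, Farouk, Umar, Maysoon) there are 7 shares of (1/10)/7 = 1/70 each.
Living: Yasmin, Khalida, Bashir, Widad, Farouk, Umar, and Maysoon — each takes 1/70.

Bashir 1/70; Dalia 1/20; Fahad 1/20; Farouk 1/70; Ghada 1/8; Hanan 1/20; Khalida 1/70; Layth 1/4; Maysoon 1/70; Nabil 1/4; Rashida 1/8; Umar 1/70; Widad 1/70; Yasmin 1/70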